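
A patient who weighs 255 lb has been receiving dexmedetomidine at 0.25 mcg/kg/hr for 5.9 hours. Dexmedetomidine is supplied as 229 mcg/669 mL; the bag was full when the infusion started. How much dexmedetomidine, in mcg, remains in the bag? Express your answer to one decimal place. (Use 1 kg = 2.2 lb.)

Weight = 255 lb ÷ 2.2 lb/kg = 115.9091 kg
Dose = 0.25 mcg/kg/hr × 115.9091 kg = 28.97727 mcg/hr
Concentration = 229 mcg ÷ 669 mL = 0.3423019 mcg/mL
Rate = 28.97727 mcg/hr ÷ 0.3423019 mcg/mL = 84.65413 mL/hr
Volume infused = 84.65413 mL/hr × 5.9 hr = 499.4594 mL
Volume remaining = 669 − 499.4594 = 169.5406 mL
Drug remaining = 169.5406 mL × 0.3423019 mcg/mL = 58.03409 mcg

58.0 mcg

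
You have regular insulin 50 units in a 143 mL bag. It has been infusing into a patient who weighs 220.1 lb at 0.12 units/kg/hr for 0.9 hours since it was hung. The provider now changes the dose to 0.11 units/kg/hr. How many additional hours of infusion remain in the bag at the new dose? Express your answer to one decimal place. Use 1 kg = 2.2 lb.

3.6 hours

Initial rate:
Weight = 220.1 lb ÷ 2.2 lb/kg = 100.0455 kg
Dose = 0.12 units/kg/hr × 100.0455 kg = 12.00545 units/hr
Concentration = 50 units ÷ 143 mL = 0.3496503 units/mL
Rate = 12.00545 units/hr ÷ 0.3496503 units/mL = 34.3356 mL/hr
Volume infused so far = 34.3356 mL/hr × 0.9 hr = 30.90204 mL
Volume remaining = 143 − 30.90204 = 112.098 mL
New rate:
Dose = 0.11 units/kg/hr × 100.0455 kg = 11.005 units/hr
Rate = 11.005 units/hr ÷ 0.3496503 units/mL = 31.4743 mL/hr
Time remaining = 112.098 mL ÷ 31.4743 mL/hr = 3.561571 hr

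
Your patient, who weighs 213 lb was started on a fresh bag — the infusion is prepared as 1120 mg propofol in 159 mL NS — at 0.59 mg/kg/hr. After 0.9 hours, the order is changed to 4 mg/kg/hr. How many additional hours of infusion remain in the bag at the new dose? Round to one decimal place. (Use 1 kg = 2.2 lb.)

2.8 hours

Initial rate:
Weight = 213 lb ÷ 2.2 lb/kg = 96.81818 kg
Dose = 0.59 mg/kg/hr × 96.81818 kg = 57.12273 mg/hr
Concentration = 1120 mg ÷ 159 mL = 7.044025 mg/mL
Rate = 57.12273 mg/hr ÷ 7.044025 mg/mL = 8.109387 mL/hr
Volume infused so far = 8.109387 mL/hr × 0.9 hr = 7.298448 mL
Volume remaining = 159 − 7.298448 = 151.7016 mL
New rate:
Dose = 4 mg/kg/hr × 96.81818 kg = 387.2727 mg/hr
Rate = 387.2727 mg/hr ÷ 7.044025 mg/mL = 54.9789 mL/hr
Time remaining = 151.7016 mL ÷ 54.9789 mL/hr = 2.759269 hr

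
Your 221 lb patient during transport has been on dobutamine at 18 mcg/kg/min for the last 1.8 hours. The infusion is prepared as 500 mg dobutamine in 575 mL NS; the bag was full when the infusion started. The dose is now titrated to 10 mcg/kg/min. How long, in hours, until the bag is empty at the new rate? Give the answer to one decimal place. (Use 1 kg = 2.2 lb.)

5.1 hours

Initial rate:
Weight = 221 lb ÷ 2.2 lb/kg = 100.4545 kg
Dose = 18 mcg/kg/min × 100.4545 kg = 1808.182 mcg/min
1808.182 mcg/min × 60 min/hr = 108490.9 mcg/hr
Concentration = 500 mg ÷ 575 mL = 0.8695652 mg/mL = 869.5652 mcg/mL
Rate = 108490.9 mcg/hr ÷ 869.5652 mcg/mL = 124.7645 mL/hr
Volume infused so far = 124.7645 mL/hr × 1.8 hr = 224.5762 mL
Volume remaining = 575 − 224.5762 = 350.4238 mL
New rate:
Dose = 10 mcg/kg/min × 100.4545 kg = 1004.545 mcg/min
1004.545 mcg/min × 60 min/hr = 60272.73 mcg/hr
Rate = 60272.73 mcg/hr ÷ 869.5652 mcg/mL = 69.31364 mL/hr
Time remaining = 350.4238 mL ÷ 69.31364 mL/hr = 5.055626 hr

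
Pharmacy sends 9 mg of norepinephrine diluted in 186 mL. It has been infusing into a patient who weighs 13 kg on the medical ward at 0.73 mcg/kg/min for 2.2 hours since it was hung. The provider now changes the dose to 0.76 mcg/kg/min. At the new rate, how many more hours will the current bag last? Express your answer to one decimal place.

Initial rate:
Dose = 0.73 mcg/kg/min × 13 kg = 9.49 mcg/min
9.49 mcg/min × 60 min/hr = 569.4 mcg/hr
Concentration = 9 mg ÷ 186 mL = 0.0483871 mg/mL = 48.3871 mcg/mL
Rate = 569.4 mcg/hr ÷ 48.3871 mcg/mL = 11.7676 mL/hr
Volume infused so far = 11.7676 mL/hr × 2.2 hr = 25.88872 mL
Volume remaining = 186 − 25.88872 = 160.1113 mL
New rate:
Dose = 0.76 mcg/kg/min × 13 kg = 9.88 mcg/min
9.88 mcg/min × 60 min/hr = 592.8 mcg/hr
Rate = 592.8 mcg/hr ÷ 48.3871 mcg/mL = 12.2512 mL/hr
Time remaining = 160.1113 mL ÷ 12.2512 mL/hr = 13.06903 hr

13.1 hours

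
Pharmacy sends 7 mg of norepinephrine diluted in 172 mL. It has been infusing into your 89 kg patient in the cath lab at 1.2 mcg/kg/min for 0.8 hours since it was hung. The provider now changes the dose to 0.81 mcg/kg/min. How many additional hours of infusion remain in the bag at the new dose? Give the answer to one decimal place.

Initial rate:
Dose = 1.2 mcg/kg/min × 89 kg = 106.8 mcg/min
106.8 mcg/min × 60 min/hr = 6408 mcg/hr
Concentration = 7 mg ÷ 172 mL = 0.04069767 mg/mL = 40.69767 mcg/mL
Rate = 6408 mcg/hr ÷ 40.69767 mcg/mL = 157.4537 mL/hr
Volume infused so far = 157.4537 mL/hr × 0.8 hr = 125.963 mL
Volume remaining = 172 − 125.963 = 46.03703 mL
New rate:
Dose = 0.81 mcg/kg/min × 89 kg = 72.09 mcg/min
72.09 mcg/min × 60 min/hr = 4325.4 mcg/hr
Rate = 4325.4 mcg/hr ÷ 40.69767 mcg/mL = 106.2813 mL/hr
Time remaining = 46.03703 mL ÷ 106.2813 mL/hr = 0.4331623 hr

0.4 hours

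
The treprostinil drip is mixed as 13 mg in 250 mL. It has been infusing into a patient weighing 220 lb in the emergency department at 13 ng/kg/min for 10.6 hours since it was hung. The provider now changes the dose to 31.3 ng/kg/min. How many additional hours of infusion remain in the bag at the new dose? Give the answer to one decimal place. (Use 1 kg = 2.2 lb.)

64.8 hours

Initial rate:
Weight = 220 lb ÷ 2.2 lb/kg = 100 kg
Dose = 13 ng/kg/min × 100 kg = 1300 ng/min
1300 ng/min × 60 min/hr = 78000 ng/hr
Concentration = 13 mg ÷ 250 mL = 0.052 mg/mL = 52000 ng/mL
Rate = 78000 ng/hr ÷ 52000 ng/mL = 1.5 mL/hr
Volume infused so far = 1.5 mL/hr × 10.6 hr = 15.9 mL
Volume remaining = 250 − 15.9 = 234.1 mL
New rate:
Dose = 31.3 ng/kg/min × 100 kg = 3130 ng/min
3130 ng/min × 60 min/hr = 187800 ng/hr
Rate = 187800 ng/hr ÷ 52000 ng/mL = 3.611538 mL/hr
Time remaining = 234.1 mL ÷ 3.611538 mL/hr = 64.82002 hr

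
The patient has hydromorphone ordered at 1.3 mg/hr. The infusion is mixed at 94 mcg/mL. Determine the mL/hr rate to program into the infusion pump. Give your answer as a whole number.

Concentration = 94 mcg/mL = 0.094 mg/mL
Rate = 1.3 mg/hr ÷ 0.094 mg/mL = 13.82979 mL/hr

14 mL/hr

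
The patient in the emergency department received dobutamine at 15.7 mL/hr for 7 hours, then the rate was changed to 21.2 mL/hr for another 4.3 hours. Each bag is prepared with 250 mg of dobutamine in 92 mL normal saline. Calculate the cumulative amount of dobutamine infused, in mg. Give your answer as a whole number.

546 mg

Concentration = 250 mg ÷ 92 mL = 2.717391 mg/mL
Stage 1: 15.7 mL/hr × 7 hr = 109.9 mL → 109.9 mL × 2.717391 mg/mL = 298.6413 mg
Stage 2: 21.2 mL/hr × 4.3 hr = 91.16 mL → 91.16 mL × 2.717391 mg/mL = 247.7174 mg
Total = 298.6413 + 247.7174 = 546.3587 mg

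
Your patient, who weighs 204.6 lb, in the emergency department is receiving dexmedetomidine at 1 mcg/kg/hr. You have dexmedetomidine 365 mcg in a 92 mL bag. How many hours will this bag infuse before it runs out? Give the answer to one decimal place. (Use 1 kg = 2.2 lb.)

3.9 hours

Weight = 204.6 lb ÷ 2.2 lb/kg = 93 kg
Dose = 1 mcg/kg/hr × 93 kg = 93 mcg/hr
Concentration = 365 mcg ÷ 92 mL = 3.967391 mcg/mL
Rate = 93 mcg/hr ÷ 3.967391 mcg/mL = 23.4411 mL/hr
Duration = 92 mL ÷ 23.4411 mL/hr = 3.924731 hr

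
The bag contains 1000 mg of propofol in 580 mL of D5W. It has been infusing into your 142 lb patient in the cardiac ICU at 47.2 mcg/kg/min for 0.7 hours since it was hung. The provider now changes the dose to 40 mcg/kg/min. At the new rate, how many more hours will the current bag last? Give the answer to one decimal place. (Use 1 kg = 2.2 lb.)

5.6 hours

Initial rate:
Weight = 142 lb ÷ 2.2 lb/kg = 64.54545 kg
Dose = 47.2 mcg/kg/min × 64.54545 kg = 3046.545 mcg/min
3046.545 mcg/min × 60 min/hr = 182792.7 mcg/hr
Concentration = 1000 mg ÷ 580 mL = 1.724138 mg/mL = 1724.138 mcg/mL
Rate = 182792.7 mcg/hr ÷ 1724.138 mcg/mL = 106.0198 mL/hr
Volume infused so far = 106.0198 mL/hr × 0.7 hr = 74.21385 mL
Volume remaining = 580 − 74.21385 = 505.7862 mL
New rate:
Dose = 40 mcg/kg/min × 64.54545 kg = 2581.818 mcg/min
2581.818 mcg/min × 60 min/hr = 154909.1 mcg/hr
Rate = 154909.1 mcg/hr ÷ 1724.138 mcg/mL = 89.84727 mL/hr
Time remaining = 505.7862 mL ÷ 89.84727 mL/hr = 5.629399 hr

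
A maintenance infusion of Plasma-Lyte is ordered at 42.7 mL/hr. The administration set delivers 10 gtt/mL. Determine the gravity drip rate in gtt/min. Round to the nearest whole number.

42.7 mL/hr ÷ 60 min/hr = 0.7116667 mL/min
0.7116667 mL/min × 10 gtt/mL = 7.116667 gtt/min

7 gtt/min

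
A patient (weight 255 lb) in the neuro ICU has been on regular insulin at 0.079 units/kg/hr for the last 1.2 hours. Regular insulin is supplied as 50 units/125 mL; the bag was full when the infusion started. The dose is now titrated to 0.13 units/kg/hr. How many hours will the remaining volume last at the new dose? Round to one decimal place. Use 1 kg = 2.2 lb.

Initial rate:
Weight = 255 lb ÷ 2.2 lb/kg = 115.9091 kg
Dose = 0.079 units/kg/hr × 115.9091 kg = 9.156818 units/hr
Concentration = 50 units ÷ 125 mL = 0.4 units/mL
Rate = 9.156818 units/hr ÷ 0.4 units/mL = 22.89205 mL/hr
Volume infused so far = 22.89205 mL/hr × 1.2 hr = 27.47045 mL
Volume remaining = 125 − 27.47045 = 97.52955 mL
New rate:
Dose = 0.13 units/kg/hr × 115.9091 kg = 15.06818 units/hr
Rate = 15.06818 units/hr ÷ 0.4 units/mL = 37.67045 mL/hr
Time remaining = 97.52955 mL ÷ 37.67045 mL/hr = 2.58902 hr

2.6 hours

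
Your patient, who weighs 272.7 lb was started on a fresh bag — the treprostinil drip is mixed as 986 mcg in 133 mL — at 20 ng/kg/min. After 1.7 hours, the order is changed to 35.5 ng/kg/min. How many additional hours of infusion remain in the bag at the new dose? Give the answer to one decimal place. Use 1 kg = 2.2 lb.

Initial rate:
Weight = 272.7 lb ÷ 2.2 lb/kg = 123.9545 kg
Dose = 20 ng/kg/min × 123.9545 kg = 2479.091 ng/min
2479.091 ng/min × 60 min/hr = 148745.5 ng/hr
Concentration = 986 mcg ÷ 133 mL = 7.413534 mcg/mL = 7413.534 ng/mL
Rate = 148745.5 ng/hr ÷ 7413.534 ng/mL = 20.06404 mL/hr
Volume infused so far = 20.06404 mL/hr × 1.7 hr = 34.10887 mL
Volume remaining = 133 − 34.10887 = 98.89113 mL
New rate:
Dose = 35.5 ng/kg/min × 123.9545 kg = 4400.386 ng/min
4400.386 ng/min × 60 min/hr = 264023.2 ng/hr
Rate = 264023.2 ng/hr ÷ 7413.534 ng/mL = 35.61367 mL/hr
Time remaining = 98.89113 mL ÷ 35.61367 mL/hr = 2.776774 hr

2.8 hours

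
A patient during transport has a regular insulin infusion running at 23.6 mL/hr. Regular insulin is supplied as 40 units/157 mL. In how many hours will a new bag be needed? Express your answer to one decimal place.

Duration = 157 mL ÷ 23.6 mL/hr = 6.652542 hr

6.7 hours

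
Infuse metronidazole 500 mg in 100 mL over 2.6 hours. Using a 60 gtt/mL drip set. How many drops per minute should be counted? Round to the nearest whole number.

100 mL ÷ (2.6 hr × 60 = 156 min) = 0.6410256 mL/min
0.6410256 mL/min × 60 gtt/mL = 38.46154 gtt/min

38 gtt/min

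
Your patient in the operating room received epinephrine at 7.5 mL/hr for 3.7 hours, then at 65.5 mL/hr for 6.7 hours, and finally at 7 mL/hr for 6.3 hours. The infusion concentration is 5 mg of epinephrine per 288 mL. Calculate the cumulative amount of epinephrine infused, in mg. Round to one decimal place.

Concentration = 5 mg ÷ 288 mL = 0.01736111 mg/mL
Stage 1: 7.5 mL/hr × 3.7 hr = 27.75 mL → 27.75 mL × 0.01736111 mg/mL = 0.4817708 mg
Stage 2: 65.5 mL/hr × 6.7 hr = 438.85 mL → 438.85 mL × 0.01736111 mg/mL = 7.618924 mg
Stage 3: 7 mL/hr × 6.3 hr = 44.1 mL → 44.1 mL × 0.01736111 mg/mL = 0.765625 mg
Total = 0.4817708 + 7.618924 + 0.765625 = 8.866319 mg

8.9 mg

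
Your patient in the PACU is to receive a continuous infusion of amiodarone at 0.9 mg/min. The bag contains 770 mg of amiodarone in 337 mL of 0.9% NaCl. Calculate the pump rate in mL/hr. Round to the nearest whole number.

24 mL/hr

0.9 mg/min × 60 min/hr = 54 mg/hr
Concentration = 770 mg ÷ 337 mL = 2.284866 mg/mL
Rate = 54 mg/hr ÷ 2.284866 mg/mL = 23.63377 mL/hr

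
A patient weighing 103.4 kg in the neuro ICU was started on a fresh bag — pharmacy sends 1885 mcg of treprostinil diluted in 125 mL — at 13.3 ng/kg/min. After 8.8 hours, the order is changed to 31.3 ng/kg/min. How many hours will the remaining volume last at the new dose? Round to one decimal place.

Initial rate:
Dose = 13.3 ng/kg/min × 103.4 kg = 1375.22 ng/min
1375.22 ng/min × 60 min/hr = 82513.2 ng/hr
Concentration = 1885 mcg ÷ 125 mL = 15.08 mcg/mL = 15080 ng/mL
Rate = 82513.2 ng/hr ÷ 15080 ng/mL = 5.471698 mL/hr
Volume infused so far = 5.471698 mL/hr × 8.8 hr = 48.15094 mL
Volume remaining = 125 − 48.15094 = 76.84906 mL
New rate:
Dose = 31.3 ng/kg/min × 103.4 kg = 3236.42 ng/min
3236.42 ng/min × 60 min/hr = 194185.2 ng/hr
Rate = 194185.2 ng/hr ÷ 15080 ng/mL = 12.877 mL/hr
Time remaining = 76.84906 mL ÷ 12.877 mL/hr = 5.967931 hr

6.0 hours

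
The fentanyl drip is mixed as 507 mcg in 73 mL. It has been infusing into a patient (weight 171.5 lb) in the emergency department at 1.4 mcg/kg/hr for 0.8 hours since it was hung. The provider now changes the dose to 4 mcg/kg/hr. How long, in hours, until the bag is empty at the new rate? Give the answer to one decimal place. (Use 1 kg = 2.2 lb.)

Initial rate:
Weight = 171.5 lb ÷ 2.2 lb/kg = 77.95455 kg
Dose = 1.4 mcg/kg/hr × 77.95455 kg = 109.1364 mcg/hr
Concentration = 507 mcg ÷ 73 mL = 6.945205 mcg/mL
Rate = 109.1364 mcg/hr ÷ 6.945205 mcg/mL = 15.71391 mL/hr
Volume infused so far = 15.71391 mL/hr × 0.8 hr = 12.57113 mL
Volume remaining = 73 − 12.57113 = 60.42887 mL
New rate:
Dose = 4 mcg/kg/hr × 77.95455 kg = 311.8182 mcg/hr
Rate = 311.8182 mcg/hr ÷ 6.945205 mcg/mL = 44.8969 mL/hr
Time remaining = 60.42887 mL ÷ 44.8969 mL/hr = 1.345948 hr

1.3 hours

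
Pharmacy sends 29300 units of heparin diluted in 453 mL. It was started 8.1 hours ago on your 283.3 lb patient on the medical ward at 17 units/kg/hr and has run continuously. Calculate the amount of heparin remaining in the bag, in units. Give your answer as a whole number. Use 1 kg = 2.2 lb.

Weight = 283.3 lb ÷ 2.2 lb/kg = 128.7727 kg
Dose = 17 units/kg/hr × 128.7727 kg = 2189.136 units/hr
Concentration = 29300 units ÷ 453 mL = 64.67991 units/mL
Rate = 2189.136 units/hr ÷ 64.67991 units/mL = 33.84569 mL/hr
Volume infused = 33.84569 mL/hr × 8.1 hr = 274.1501 mL
Volume remaining = 453 − 274.1501 = 178.8499 mL
Drug remaining = 178.8499 mL × 64.67991 units/mL = 11568 units

11568 units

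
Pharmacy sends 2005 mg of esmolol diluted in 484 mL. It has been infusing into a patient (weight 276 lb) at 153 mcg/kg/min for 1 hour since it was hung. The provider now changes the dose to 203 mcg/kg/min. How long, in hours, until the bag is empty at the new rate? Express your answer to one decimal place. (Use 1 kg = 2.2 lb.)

0.6 hours

Initial rate:
Weight = 276 lb ÷ 2.2 lb/kg = 125.4545 kg
Dose = 153 mcg/kg/min × 125.4545 kg = 19194.55 mcg/min
19194.55 mcg/min × 60 min/hr = 1151673 mcg/hr
Concentration = 2005 mg ÷ 484 mL = 4.142562 mg/mL = 4142.562 mcg/mL
Rate = 1151673 mcg/hr ÷ 4142.562 mcg/mL = 278.0098 mL/hr
Volume infused so far = 278.0098 mL/hr × 1 hr = 278.0098 mL
Volume remaining = 484 − 278.0098 = 205.9902 mL
New rate:
Dose = 203 mcg/kg/min × 125.4545 kg = 25467.27 mcg/min
25467.27 mcg/min × 60 min/hr = 1528036 mcg/hr
Rate = 1528036 mcg/hr ÷ 4142.562 mcg/mL = 368.8626 mL/hr
Time remaining = 205.9902 mL ÷ 368.8626 mL/hr = 0.558447 hr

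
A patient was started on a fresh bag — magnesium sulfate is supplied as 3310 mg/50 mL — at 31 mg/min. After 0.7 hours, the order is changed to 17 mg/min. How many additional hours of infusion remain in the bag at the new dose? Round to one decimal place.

2.0 hours

Initial rate:
31 mg/min × 60 min/hr = 1860 mg/hr
Concentration = 3310 mg ÷ 50 mL = 66.2 mg/mL
Rate = 1860 mg/hr ÷ 66.2 mg/mL = 28.09668 mL/hr
Volume infused so far = 28.09668 mL/hr × 0.7 hr = 19.66767 mL
Volume remaining = 50 − 19.66767 = 30.33233 mL
New rate:
17 mg/min × 60 min/hr = 1020 mg/hr
Rate = 1020 mg/hr ÷ 66.2 mg/mL = 15.40785 mL/hr
Time remaining = 30.33233 mL ÷ 15.40785 mL/hr = 1.968627 hr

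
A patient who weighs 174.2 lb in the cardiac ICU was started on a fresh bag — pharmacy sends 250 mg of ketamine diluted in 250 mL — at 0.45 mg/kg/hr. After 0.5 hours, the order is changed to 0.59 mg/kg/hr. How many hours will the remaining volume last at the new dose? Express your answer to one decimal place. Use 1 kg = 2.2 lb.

5.0 hours

Initial rate:
Weight = 174.2 lb ÷ 2.2 lb/kg = 79.18182 kg
Dose = 0.45 mg/kg/hr × 79.18182 kg = 35.63182 mg/hr
Concentration = 250 mg ÷ 250 mL = 1 mg/mL
Rate = 35.63182 mg/hr ÷ 1 mg/mL = 35.63182 mL/hr
Volume infused so far = 35.63182 mL/hr × 0.5 hr = 17.81591 mL
Volume remaining = 250 − 17.81591 = 232.1841 mL
New rate:
Dose = 0.59 mg/kg/hr × 79.18182 kg = 46.71727 mg/hr
Rate = 46.71727 mg/hr ÷ 1 mg/mL = 46.71727 mL/hr
Time remaining = 232.1841 mL ÷ 46.71727 mL/hr = 4.969984 hr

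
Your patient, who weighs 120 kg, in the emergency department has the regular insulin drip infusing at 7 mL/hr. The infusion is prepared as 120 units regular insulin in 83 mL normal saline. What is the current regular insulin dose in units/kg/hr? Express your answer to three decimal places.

Concentration = 120 units ÷ 83 mL = 1.445783 units/mL
Drug rate = 7 mL/hr × 1.445783 units/mL = 10.12048 units/hr
10.12048 units/hr ÷ 120 kg = 0.08433735 units/kg/hr

0.084 units/kg/hr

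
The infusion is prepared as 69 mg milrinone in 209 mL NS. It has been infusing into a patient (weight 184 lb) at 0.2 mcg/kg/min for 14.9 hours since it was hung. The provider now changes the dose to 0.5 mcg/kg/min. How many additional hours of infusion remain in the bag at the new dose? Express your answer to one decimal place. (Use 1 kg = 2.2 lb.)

Initial rate:
Weight = 184 lb ÷ 2.2 lb/kg = 83.63636 kg
Dose = 0.2 mcg/kg/min × 83.63636 kg = 16.72727 mcg/min
16.72727 mcg/min × 60 min/hr = 1003.636 mcg/hr
Concentration = 69 mg ÷ 209 mL = 0.3301435 mg/mL = 330.1435 mcg/mL
Rate = 1003.636 mcg/hr ÷ 330.1435 mcg/mL = 3.04 mL/hr
Volume infused so far = 3.04 mL/hr × 14.9 hr = 45.296 mL
Volume remaining = 209 − 45.296 = 163.704 mL
New rate:
Dose = 0.5 mcg/kg/min × 83.63636 kg = 41.81818 mcg/min
41.81818 mcg/min × 60 min/hr = 2509.091 mcg/hr
Rate = 2509.091 mcg/hr ÷ 330.1435 mcg/mL = 7.6 mL/hr
Time remaining = 163.704 mL ÷ 7.6 mL/hr = 21.54 hr

21.5 hours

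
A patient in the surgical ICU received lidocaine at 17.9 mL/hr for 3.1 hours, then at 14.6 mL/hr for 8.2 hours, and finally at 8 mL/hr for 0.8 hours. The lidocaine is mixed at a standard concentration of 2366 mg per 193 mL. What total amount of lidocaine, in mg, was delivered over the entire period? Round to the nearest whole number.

Concentration = 2366 mg ÷ 193 mL = 12.25907 mg/mL
Stage 1: 17.9 mL/hr × 3.1 hr = 55.49 mL → 55.49 mL × 12.25907 mg/mL = 680.2556 mg
Stage 2: 14.6 mL/hr × 8.2 hr = 119.72 mL → 119.72 mL × 12.25907 mg/mL = 1467.656 mg
Stage 3: 8 mL/hr × 0.8 hr = 6.4 mL → 6.4 mL × 12.25907 mg/mL = 78.45803 mg
Total = 680.2556 + 1467.656 + 78.45803 = 2226.369 mg

2226 mg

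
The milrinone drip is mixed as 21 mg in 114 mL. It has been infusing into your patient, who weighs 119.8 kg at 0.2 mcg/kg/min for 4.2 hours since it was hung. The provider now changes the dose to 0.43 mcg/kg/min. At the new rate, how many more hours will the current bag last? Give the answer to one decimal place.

Initial rate:
Dose = 0.2 mcg/kg/min × 119.8 kg = 23.96 mcg/min
23.96 mcg/min × 60 min/hr = 1437.6 mcg/hr
Concentration = 21 mg ÷ 114 mL = 0.1842105 mg/mL = 184.2105 mcg/mL
Rate = 1437.6 mcg/hr ÷ 184.2105 mcg/mL = 7.804114 mL/hr
Volume infused so far = 7.804114 mL/hr × 4.2 hr = 32.77728 mL
Volume remaining = 114 − 32.77728 = 81.22272 mL
New rate:
Dose = 0.43 mcg/kg/min × 119.8 kg = 51.514 mcg/min
51.514 mcg/min × 60 min/hr = 3090.84 mcg/hr
Rate = 3090.84 mcg/hr ÷ 184.2105 mcg/mL = 16.77885 mL/hr
Time remaining = 81.22272 mL ÷ 16.77885 mL/hr = 4.840781 hr

4.8 hours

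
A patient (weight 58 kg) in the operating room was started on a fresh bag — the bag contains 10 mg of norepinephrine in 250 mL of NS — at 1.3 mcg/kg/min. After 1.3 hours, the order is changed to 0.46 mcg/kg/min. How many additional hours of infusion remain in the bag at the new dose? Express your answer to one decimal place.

Initial rate:
Dose = 1.3 mcg/kg/min × 58 kg = 75.4 mcg/min
75.4 mcg/min × 60 min/hr = 4524 mcg/hr
Concentration = 10 mg ÷ 250 mL = 0.04 mg/mL = 40 mcg/mL
Rate = 4524 mcg/hr ÷ 40 mcg/mL = 113.1 mL/hr
Volume infused so far = 113.1 mL/hr × 1.3 hr = 147.03 mL
Volume remaining = 250 − 147.03 = 102.97 mL
New rate:
Dose = 0.46 mcg/kg/min × 58 kg = 26.68 mcg/min
26.68 mcg/min × 60 min/hr = 1600.8 mcg/hr
Rate = 1600.8 mcg/hr ÷ 40 mcg/mL = 40.02 mL/hr
Time remaining = 102.97 mL ÷ 40.02 mL/hr = 2.572964 hr

2.6 hours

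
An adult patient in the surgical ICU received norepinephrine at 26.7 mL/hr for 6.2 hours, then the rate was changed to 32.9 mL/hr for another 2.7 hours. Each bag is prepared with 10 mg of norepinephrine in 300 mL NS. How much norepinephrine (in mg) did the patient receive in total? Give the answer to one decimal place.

8.5 mg

Concentration = 10 mg ÷ 300 mL = 0.03333333 mg/mL
Stage 1: 26.7 mL/hr × 6.2 hr = 165.54 mL → 165.54 mL × 0.03333333 mg/mL = 5.518 mg
Stage 2: 32.9 mL/hr × 2.7 hr = 88.83 mL → 88.83 mL × 0.03333333 mg/mL = 2.961 mg
Total = 5.518 + 2.961 = 8.479 mg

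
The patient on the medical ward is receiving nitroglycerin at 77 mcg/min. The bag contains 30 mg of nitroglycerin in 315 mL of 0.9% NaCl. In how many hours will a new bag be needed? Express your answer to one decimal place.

77 mcg/min × 60 min/hr = 4620 mcg/hr
Concentration = 30 mg ÷ 315 mL = 0.0952381 mg/mL = 95.2381 mcg/mL
Rate = 4620 mcg/hr ÷ 95.2381 mcg/mL = 48.51 mL/hr
Duration = 315 mL ÷ 48.51 mL/hr = 6.493506 hr

6.5 hours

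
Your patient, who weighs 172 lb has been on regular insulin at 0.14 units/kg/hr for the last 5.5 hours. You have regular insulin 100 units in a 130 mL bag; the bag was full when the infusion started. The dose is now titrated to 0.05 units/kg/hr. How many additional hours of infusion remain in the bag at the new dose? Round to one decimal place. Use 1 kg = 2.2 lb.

Initial rate:
Weight = 172 lb ÷ 2.2 lb/kg = 78.18182 kg
Dose = 0.14 units/kg/hr × 78.18182 kg = 10.94545 units/hr
Concentration = 100 units ÷ 130 mL = 0.7692308 units/mL
Rate = 10.94545 units/hr ÷ 0.7692308 units/mL = 14.22909 mL/hr
Volume infused so far = 14.22909 mL/hr × 5.5 hr = 78.26 mL
Volume remaining = 130 − 78.26 = 51.74 mL
New rate:
Dose = 0.05 units/kg/hr × 78.18182 kg = 3.909091 units/hr
Rate = 3.909091 units/hr ÷ 0.7692308 units/mL = 5.081818 mL/hr
Time remaining = 51.74 mL ÷ 5.081818 mL/hr = 10.1814 hr

10.2 hours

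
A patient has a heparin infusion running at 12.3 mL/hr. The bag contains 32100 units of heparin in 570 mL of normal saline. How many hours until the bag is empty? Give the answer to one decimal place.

46.3 hours

Duration = 570 mL ÷ 12.3 mL/hr = 46.34146 hr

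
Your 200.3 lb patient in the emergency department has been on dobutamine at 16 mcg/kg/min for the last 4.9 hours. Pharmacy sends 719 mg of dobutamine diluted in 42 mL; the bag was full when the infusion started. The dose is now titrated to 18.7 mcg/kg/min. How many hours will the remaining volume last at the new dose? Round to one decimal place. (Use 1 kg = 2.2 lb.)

Initial rate:
Weight = 200.3 lb ÷ 2.2 lb/kg = 91.04545 kg
Dose = 16 mcg/kg/min × 91.04545 kg = 1456.727 mcg/min
1456.727 mcg/min × 60 min/hr = 87403.64 mcg/hr
Concentration = 719 mg ÷ 42 mL = 17.11905 mg/mL = 17119.05 mcg/mL
Rate = 87403.64 mcg/hr ÷ 17119.05 mcg/mL = 5.105637 mL/hr
Volume infused so far = 5.105637 mL/hr × 4.9 hr = 25.01762 mL
Volume remaining = 42 − 25.01762 = 16.98238 mL
New rate:
Dose = 18.7 mcg/kg/min × 91.04545 kg = 1702.55 mcg/min
1702.55 mcg/min × 60 min/hr = 102153 mcg/hr
Rate = 102153 mcg/hr ÷ 17119.05 mcg/mL = 5.967213 mL/hr
Time remaining = 16.98238 mL ÷ 5.967213 mL/hr = 2.845949 hr

2.8 hours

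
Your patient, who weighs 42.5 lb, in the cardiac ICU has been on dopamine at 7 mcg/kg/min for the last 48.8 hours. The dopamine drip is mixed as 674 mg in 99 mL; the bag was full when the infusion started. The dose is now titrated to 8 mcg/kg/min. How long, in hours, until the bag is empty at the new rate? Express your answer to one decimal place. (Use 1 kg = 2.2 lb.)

Initial rate:
Weight = 42.5 lb ÷ 2.2 lb/kg = 19.31818 kg
Dose = 7 mcg/kg/min × 19.31818 kg = 135.2273 mcg/min
135.2273 mcg/min × 60 min/hr = 8113.636 mcg/hr
Concentration = 674 mg ÷ 99 mL = 6.808081 mg/mL = 6808.081 mcg/mL
Rate = 8113.636 mcg/hr ÷ 6808.081 mcg/mL = 1.191766 mL/hr
Volume infused so far = 1.191766 mL/hr × 48.8 hr = 58.15816 mL
Volume remaining = 99 − 58.15816 = 40.84184 mL
New rate:
Dose = 8 mcg/kg/min × 19.31818 kg = 154.5455 mcg/min
154.5455 mcg/min × 60 min/hr = 9272.727 mcg/hr
Rate = 9272.727 mcg/hr ÷ 6808.081 mcg/mL = 1.362018 mL/hr
Time remaining = 40.84184 mL ÷ 1.362018 mL/hr = 29.98627 hr

30.0 hours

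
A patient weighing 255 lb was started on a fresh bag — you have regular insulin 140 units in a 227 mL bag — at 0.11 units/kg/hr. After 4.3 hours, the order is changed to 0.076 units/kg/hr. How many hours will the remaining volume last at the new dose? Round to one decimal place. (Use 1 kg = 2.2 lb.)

9.7 hours

Initial rate:
Weight = 255 lb ÷ 2.2 lb/kg = 115.9091 kg
Dose = 0.11 units/kg/hr × 115.9091 kg = 12.75 units/hr
Concentration = 140 units ÷ 227 mL = 0.6167401 units/mL
Rate = 12.75 units/hr ÷ 0.6167401 units/mL = 20.67321 mL/hr
Volume infused so far = 20.67321 mL/hr × 4.3 hr = 88.89482 mL
Volume remaining = 227 − 88.89482 = 138.1052 mL
New rate:
Dose = 0.076 units/kg/hr × 115.9091 kg = 8.809091 units/hr
Rate = 8.809091 units/hr ÷ 0.6167401 units/mL = 14.28331 mL/hr
Time remaining = 138.1052 mL ÷ 14.28331 mL/hr = 9.668989 hr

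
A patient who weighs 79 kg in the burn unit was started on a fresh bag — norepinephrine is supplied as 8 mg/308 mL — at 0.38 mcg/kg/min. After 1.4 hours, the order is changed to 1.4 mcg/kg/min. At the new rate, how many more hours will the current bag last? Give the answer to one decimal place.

0.8 hours

Initial rate:
Dose = 0.38 mcg/kg/min × 79 kg = 30.02 mcg/min
30.02 mcg/min × 60 min/hr = 1801.2 mcg/hr
Concentration = 8 mg ÷ 308 mL = 0.02597403 mg/mL = 25.97403 mcg/mL
Rate = 1801.2 mcg/hr ÷ 25.97403 mcg/mL = 69.3462 mL/hr
Volume infused so far = 69.3462 mL/hr × 1.4 hr = 97.08468 mL
Volume remaining = 308 − 97.08468 = 210.9153 mL
New rate:
Dose = 1.4 mcg/kg/min × 79 kg = 110.6 mcg/min
110.6 mcg/min × 60 min/hr = 6636 mcg/hr
Rate = 6636 mcg/hr ÷ 25.97403 mcg/mL = 255.486 mL/hr
Time remaining = 210.9153 mL ÷ 255.486 mL/hr = 0.8255455 hr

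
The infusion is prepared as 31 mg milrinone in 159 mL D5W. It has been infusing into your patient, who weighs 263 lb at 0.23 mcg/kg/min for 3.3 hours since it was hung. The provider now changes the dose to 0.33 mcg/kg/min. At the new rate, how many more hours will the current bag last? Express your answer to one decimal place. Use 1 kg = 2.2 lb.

Initial rate:
Weight = 263 lb ÷ 2.2 lb/kg = 119.5455 kg
Dose = 0.23 mcg/kg/min × 119.5455 kg = 27.49545 mcg/min
27.49545 mcg/min × 60 min/hr = 1649.727 mcg/hr
Concentration = 31 mg ÷ 159 mL = 0.1949686 mg/mL = 194.9686 mcg/mL
Rate = 1649.727 mcg/hr ÷ 194.9686 mcg/mL = 8.461504 mL/hr
Volume infused so far = 8.461504 mL/hr × 3.3 hr = 27.92296 mL
Volume remaining = 159 − 27.92296 = 131.077 mL
New rate:
Dose = 0.33 mcg/kg/min × 119.5455 kg = 39.45 mcg/min
39.45 mcg/min × 60 min/hr = 2367 mcg/hr
Rate = 2367 mcg/hr ÷ 194.9686 mcg/mL = 12.14042 mL/hr
Time remaining = 131.077 mL ÷ 12.14042 mL/hr = 10.79675 hr

10.8 hours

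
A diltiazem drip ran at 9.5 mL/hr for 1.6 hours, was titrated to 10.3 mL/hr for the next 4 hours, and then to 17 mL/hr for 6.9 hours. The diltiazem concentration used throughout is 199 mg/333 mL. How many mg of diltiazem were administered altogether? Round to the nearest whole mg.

Concentration = 199 mg ÷ 333 mL = 0.5975976 mg/mL
Stage 1: 9.5 mL/hr × 1.6 hr = 15.2 mL → 15.2 mL × 0.5975976 mg/mL = 9.083483 mg
Stage 2: 10.3 mL/hr × 4 hr = 41.2 mL → 41.2 mL × 0.5975976 mg/mL = 24.62102 mg
Stage 3: 17 mL/hr × 6.9 hr = 117.3 mL → 117.3 mL × 0.5975976 mg/mL = 70.0982 mg
Total = 9.083483 + 24.62102 + 70.0982 = 103.8027 mg

104 mg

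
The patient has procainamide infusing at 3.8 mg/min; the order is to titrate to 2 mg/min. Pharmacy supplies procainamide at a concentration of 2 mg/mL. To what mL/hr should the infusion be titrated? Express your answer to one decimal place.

2 mg/min × 60 min/hr = 120 mg/hr
Rate = 120 mg/hr ÷ 2 mg/mL = 60 mL/hr

60.0 mL/hr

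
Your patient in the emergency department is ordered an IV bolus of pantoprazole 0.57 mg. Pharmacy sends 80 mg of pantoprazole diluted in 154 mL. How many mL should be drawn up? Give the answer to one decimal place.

Concentration = 80 mg ÷ 154 mL = 0.5194805 mg/mL
Volume = 0.57 mg ÷ 0.5194805 mg/mL = 1.09725 mL

1.1 mL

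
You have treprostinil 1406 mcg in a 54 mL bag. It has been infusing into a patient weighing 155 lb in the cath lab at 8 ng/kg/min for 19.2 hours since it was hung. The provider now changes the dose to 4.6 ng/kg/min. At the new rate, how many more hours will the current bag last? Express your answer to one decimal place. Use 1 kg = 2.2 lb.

38.9 hours

Initial rate:
Weight = 155 lb ÷ 2.2 lb/kg = 70.45455 kg
Dose = 8 ng/kg/min × 70.45455 kg = 563.6364 ng/min
563.6364 ng/min × 60 min/hr = 33818.18 ng/hr
Concentration = 1406 mcg ÷ 54 mL = 26.03704 mcg/mL = 26037.04 ng/mL
Rate = 33818.18 ng/hr ÷ 26037.04 ng/mL = 1.298849 mL/hr
Volume infused so far = 1.298849 mL/hr × 19.2 hr = 24.9379 mL
Volume remaining = 54 − 24.9379 = 29.0621 mL
New rate:
Dose = 4.6 ng/kg/min × 70.45455 kg = 324.0909 ng/min
324.0909 ng/min × 60 min/hr = 19445.45 ng/hr
Rate = 19445.45 ng/hr ÷ 26037.04 ng/mL = 0.7468382 mL/hr
Time remaining = 29.0621 mL ÷ 0.7468382 mL/hr = 38.91351 hr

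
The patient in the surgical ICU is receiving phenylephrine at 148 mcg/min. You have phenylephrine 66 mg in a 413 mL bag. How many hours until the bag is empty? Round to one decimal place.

148 mcg/min × 60 min/hr = 8880 mcg/hr
Concentration = 66 mg ÷ 413 mL = 0.1598063 mg/mL = 159.8063 mcg/mL
Rate = 8880 mcg/hr ÷ 159.8063 mcg/mL = 55.56727 mL/hr
Duration = 413 mL ÷ 55.56727 mL/hr = 7.432432 hr

7.4 hours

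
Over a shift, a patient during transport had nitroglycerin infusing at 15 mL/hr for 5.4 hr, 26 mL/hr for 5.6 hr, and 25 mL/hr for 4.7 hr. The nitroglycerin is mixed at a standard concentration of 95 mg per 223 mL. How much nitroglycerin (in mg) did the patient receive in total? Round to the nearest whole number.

147 mg

Concentration = 95 mg ÷ 223 mL = 0.426009 mg/mL
Stage 1: 15 mL/hr × 5.4 hr = 81 mL → 81 mL × 0.426009 mg/mL = 34.50673 mg
Stage 2: 26 mL/hr × 5.6 hr = 145.6 mL → 145.6 mL × 0.426009 mg/mL = 62.02691 mg
Stage 3: 25 mL/hr × 4.7 hr = 117.5 mL → 117.5 mL × 0.426009 mg/mL = 50.05605 mg
Total = 34.50673 + 62.02691 + 50.05605 = 146.5897 mg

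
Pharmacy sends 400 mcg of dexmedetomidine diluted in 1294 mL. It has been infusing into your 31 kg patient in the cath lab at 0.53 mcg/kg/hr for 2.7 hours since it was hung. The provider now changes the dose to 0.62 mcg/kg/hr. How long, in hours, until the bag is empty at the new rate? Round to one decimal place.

Initial rate:
Dose = 0.53 mcg/kg/hr × 31 kg = 16.43 mcg/hr
Concentration = 400 mcg ÷ 1294 mL = 0.309119 mcg/mL
Rate = 16.43 mcg/hr ÷ 0.309119 mcg/mL = 53.15105 mL/hr
Volume infused so far = 53.15105 mL/hr × 2.7 hr = 143.5078 mL
Volume remaining = 1294 − 143.5078 = 1150.492 mL
New rate:
Dose = 0.62 mcg/kg/hr × 31 kg = 19.22 mcg/hr
Rate = 19.22 mcg/hr ÷ 0.309119 mcg/mL = 62.1767 mL/hr
Time remaining = 1150.492 mL ÷ 62.1767 mL/hr = 18.50359 hr

18.5 hours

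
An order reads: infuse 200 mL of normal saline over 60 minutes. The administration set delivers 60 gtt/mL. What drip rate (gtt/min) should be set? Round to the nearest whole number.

200 mL ÷ (60 min) = 3.333333 mL/min
3.333333 mL/min × 60 gtt/mL = 200 gtt/min

200 gtt/min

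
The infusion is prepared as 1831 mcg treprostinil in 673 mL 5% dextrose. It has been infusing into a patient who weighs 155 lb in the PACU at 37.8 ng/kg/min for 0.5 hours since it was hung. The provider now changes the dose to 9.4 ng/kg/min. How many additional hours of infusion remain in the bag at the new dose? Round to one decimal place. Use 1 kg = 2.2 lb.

44.1 hours

Initial rate:
Weight = 155 lb ÷ 2.2 lb/kg = 70.45455 kg
Dose = 37.8 ng/kg/min × 70.45455 kg = 2663.182 ng/min
2663.182 ng/min × 60 min/hr = 159790.9 ng/hr
Concentration = 1831 mcg ÷ 673 mL = 2.720654 mcg/mL = 2720.654 ng/mL
Rate = 159790.9 ng/hr ÷ 2720.654 ng/mL = 58.73254 mL/hr
Volume infused so far = 58.73254 mL/hr × 0.5 hr = 29.36627 mL
Volume remaining = 673 − 29.36627 = 643.6337 mL
New rate:
Dose = 9.4 ng/kg/min × 70.45455 kg = 662.2727 ng/min
662.2727 ng/min × 60 min/hr = 39736.36 ng/hr
Rate = 39736.36 ng/hr ÷ 2720.654 ng/mL = 14.60545 mL/hr
Time remaining = 643.6337 mL ÷ 14.60545 mL/hr = 44.06806 hr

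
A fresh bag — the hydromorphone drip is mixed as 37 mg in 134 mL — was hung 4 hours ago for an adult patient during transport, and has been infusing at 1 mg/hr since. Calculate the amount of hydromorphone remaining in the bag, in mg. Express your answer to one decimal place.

33.0 mg

Concentration = 37 mg ÷ 134 mL = 0.2761194 mg/mL
Rate = 1 mg/hr ÷ 0.2761194 mg/mL = 3.621622 mL/hr
Volume infused = 3.621622 mL/hr × 4 hr = 14.48649 mL
Volume remaining = 134 − 14.48649 = 119.5135 mL
Drug remaining = 119.5135 mL × 0.2761194 mg/mL = 33 mg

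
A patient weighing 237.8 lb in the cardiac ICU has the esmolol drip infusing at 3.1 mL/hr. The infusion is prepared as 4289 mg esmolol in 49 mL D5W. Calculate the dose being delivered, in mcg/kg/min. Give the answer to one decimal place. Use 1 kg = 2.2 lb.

41.8 mcg/kg/min

Weight = 237.8 lb ÷ 2.2 lb/kg = 108.0909 kg
Concentration = 4289 mg ÷ 49 mL = 87.53061 mg/mL = 87530.61 mcg/mL
Drug rate = 3.1 mL/hr × 87530.61 mcg/mL = 271344.9 mcg/hr
271344.9 mcg/hr ÷ 60 min/hr = 4522.415 mcg/min
4522.415 mcg/min ÷ 108.0909 kg = 41.83899 mcg/kg/min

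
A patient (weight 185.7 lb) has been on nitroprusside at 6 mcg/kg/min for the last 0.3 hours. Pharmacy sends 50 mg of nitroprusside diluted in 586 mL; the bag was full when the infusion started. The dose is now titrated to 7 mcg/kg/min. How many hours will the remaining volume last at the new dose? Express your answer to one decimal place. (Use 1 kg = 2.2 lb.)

Initial rate:
Weight = 185.7 lb ÷ 2.2 lb/kg = 84.40909 kg
Dose = 6 mcg/kg/min × 84.40909 kg = 506.4545 mcg/min
506.4545 mcg/min × 60 min/hr = 30387.27 mcg/hr
Concentration = 50 mg ÷ 586 mL = 0.08532423 mg/mL = 85.32423 mcg/mL
Rate = 30387.27 mcg/hr ÷ 85.32423 mcg/mL = 356.1388 mL/hr
Volume infused so far = 356.1388 mL/hr × 0.3 hr = 106.8417 mL
Volume remaining = 586 − 106.8417 = 479.1583 mL
New rate:
Dose = 7 mcg/kg/min × 84.40909 kg = 590.8636 mcg/min
590.8636 mcg/min × 60 min/hr = 35451.82 mcg/hr
Rate = 35451.82 mcg/hr ÷ 85.32423 mcg/mL = 415.4953 mL/hr
Time remaining = 479.1583 mL ÷ 415.4953 mL/hr = 1.153222 hr

1.2 hours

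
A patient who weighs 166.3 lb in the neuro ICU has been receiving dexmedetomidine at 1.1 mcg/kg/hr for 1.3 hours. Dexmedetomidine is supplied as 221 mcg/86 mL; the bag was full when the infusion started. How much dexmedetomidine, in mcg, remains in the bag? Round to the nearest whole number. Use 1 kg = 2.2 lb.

Weight = 166.3 lb ÷ 2.2 lb/kg = 75.59091 kg
Dose = 1.1 mcg/kg/hr × 75.59091 kg = 83.15 mcg/hr
Concentration = 221 mcg ÷ 86 mL = 2.569767 mcg/mL
Rate = 83.15 mcg/hr ÷ 2.569767 mcg/mL = 32.35701 mL/hr
Volume infused = 32.35701 mL/hr × 1.3 hr = 42.06412 mL
Volume remaining = 86 − 42.06412 = 43.93588 mL
Drug remaining = 43.93588 mL × 2.569767 mcg/mL = 112.905 mcg

113 mcg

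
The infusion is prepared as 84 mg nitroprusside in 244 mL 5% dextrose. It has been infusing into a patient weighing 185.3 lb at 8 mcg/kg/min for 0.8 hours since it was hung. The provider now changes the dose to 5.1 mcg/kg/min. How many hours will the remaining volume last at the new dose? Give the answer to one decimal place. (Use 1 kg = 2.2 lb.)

Initial rate:
Weight = 185.3 lb ÷ 2.2 lb/kg = 84.22727 kg
Dose = 8 mcg/kg/min × 84.22727 kg = 673.8182 mcg/min
673.8182 mcg/min × 60 min/hr = 40429.09 mcg/hr
Concentration = 84 mg ÷ 244 mL = 0.3442623 mg/mL = 344.2623 mcg/mL
Rate = 40429.09 mcg/hr ÷ 344.2623 mcg/mL = 117.4369 mL/hr
Volume infused so far = 117.4369 mL/hr × 0.8 hr = 93.94951 mL
Volume remaining = 244 − 93.94951 = 150.0505 mL
New rate:
Dose = 5.1 mcg/kg/min × 84.22727 kg = 429.5591 mcg/min
429.5591 mcg/min × 60 min/hr = 25773.55 mcg/hr
Rate = 25773.55 mcg/hr ÷ 344.2623 mcg/mL = 74.86601 mL/hr
Time remaining = 150.0505 mL ÷ 74.86601 mL/hr = 2.004254 hr

2.0 hours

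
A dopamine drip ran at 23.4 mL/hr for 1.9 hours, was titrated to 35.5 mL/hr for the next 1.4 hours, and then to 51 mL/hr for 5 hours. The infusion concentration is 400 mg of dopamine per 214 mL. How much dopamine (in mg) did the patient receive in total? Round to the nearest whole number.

Concentration = 400 mg ÷ 214 mL = 1.869159 mg/mL
Stage 1: 23.4 mL/hr × 1.9 hr = 44.46 mL → 44.46 mL × 1.869159 mg/mL = 83.1028 mg
Stage 2: 35.5 mL/hr × 1.4 hr = 49.7 mL → 49.7 mL × 1.869159 mg/mL = 92.8972 mg
Stage 3: 51 mL/hr × 5 hr = 255 mL → 255 mL × 1.869159 mg/mL = 476.6355 mg
Total = 83.1028 + 92.8972 + 476.6355 = 652.6355 mg

653 mg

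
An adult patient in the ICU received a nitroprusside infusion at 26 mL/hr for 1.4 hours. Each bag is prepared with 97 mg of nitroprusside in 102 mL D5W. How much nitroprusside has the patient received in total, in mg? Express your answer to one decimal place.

34.6 mg

Concentration = 97 mg ÷ 102 mL = 0.9509804 mg/mL = 950.9804 mcg/mL
Drug rate = 26 mL/hr × 950.9804 mcg/mL = 24725.49 mcg/hr
Total = 24725.49 mcg/hr × 1.4 hr = 34615.69 mcg = 34.61569 mg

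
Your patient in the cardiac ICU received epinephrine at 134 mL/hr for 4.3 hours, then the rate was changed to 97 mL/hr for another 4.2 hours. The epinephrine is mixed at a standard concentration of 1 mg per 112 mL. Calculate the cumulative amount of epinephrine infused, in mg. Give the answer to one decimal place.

8.8 mg

Concentration = 1 mg ÷ 112 mL = 0.008928571 mg/mL
Stage 1: 134 mL/hr × 4.3 hr = 576.2 mL → 576.2 mL × 0.008928571 mg/mL = 5.144643 mg
Stage 2: 97 mL/hr × 4.2 hr = 407.4 mL → 407.4 mL × 0.008928571 mg/mL = 3.6375 mg
Total = 5.144643 + 3.6375 = 8.782143 mg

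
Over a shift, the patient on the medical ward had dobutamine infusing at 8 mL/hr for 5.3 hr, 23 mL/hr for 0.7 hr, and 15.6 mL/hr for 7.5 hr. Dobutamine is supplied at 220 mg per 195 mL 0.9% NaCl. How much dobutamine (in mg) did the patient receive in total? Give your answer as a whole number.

Concentration = 220 mg ÷ 195 mL = 1.128205 mg/mL
Stage 1: 8 mL/hr × 5.3 hr = 42.4 mL → 42.4 mL × 1.128205 mg/mL = 47.8359 mg
Stage 2: 23 mL/hr × 0.7 hr = 16.1 mL → 16.1 mL × 1.128205 mg/mL = 18.1641 mg
Stage 3: 15.6 mL/hr × 7.5 hr = 117 mL → 117 mL × 1.128205 mg/mL = 132 mg
Total = 47.8359 + 18.1641 + 132 = 198 mg

198 mg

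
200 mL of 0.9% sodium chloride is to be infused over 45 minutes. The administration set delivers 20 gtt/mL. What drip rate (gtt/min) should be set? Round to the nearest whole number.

200 mL ÷ (45 min) = 4.444444 mL/min
4.444444 mL/min × 20 gtt/mL = 88.88889 gtt/min

89 gtt/min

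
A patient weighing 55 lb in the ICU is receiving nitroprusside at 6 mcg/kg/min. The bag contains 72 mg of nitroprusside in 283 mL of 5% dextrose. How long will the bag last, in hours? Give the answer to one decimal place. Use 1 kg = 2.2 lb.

Weight = 55 lb ÷ 2.2 lb/kg = 25 kg
Dose = 6 mcg/kg/min × 25 kg = 150 mcg/min
150 mcg/min × 60 min/hr = 9000 mcg/hr
Concentration = 72 mg ÷ 283 mL = 0.254417 mg/mL = 254.417 mcg/mL
Rate = 9000 mcg/hr ÷ 254.417 mcg/mL = 35.375 mL/hr
Duration = 283 mL ÷ 35.375 mL/hr = 8 hr

8.0 hours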